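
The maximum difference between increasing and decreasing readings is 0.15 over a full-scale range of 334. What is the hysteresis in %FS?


Hysteresis = (max difference / full scale) * 100%.
H = (0.15 / 334) * 100
H = 0.045 %FS

0.045 %FS


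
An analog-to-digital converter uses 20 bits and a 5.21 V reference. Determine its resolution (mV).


The resolution (LSB) of an ADC is Vref / 2^n.
LSB = 5.21 / 2^20
LSB = 5.21 / 1048576
LSB = 4.97e-06 V = 0.00496864 mV

0.00496864 mV


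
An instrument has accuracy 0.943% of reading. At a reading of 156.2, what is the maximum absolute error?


Absolute error = (accuracy% / 100) * reading.
Error = (0.943 / 100) * 156.2
Error = 0.00943 * 156.2
Error = 1.473

1.473


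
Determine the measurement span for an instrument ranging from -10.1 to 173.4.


Span = upper range - lower range.
Span = 173.4 - (-10.1)
Span = 183.5

183.5


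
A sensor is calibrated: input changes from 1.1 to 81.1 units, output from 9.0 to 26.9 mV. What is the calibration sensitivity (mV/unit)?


Sensitivity = (y2 - y1) / (x2 - x1).
S = (26.9 - 9.0) / (81.1 - 1.1)
S = 17.9 / 80.0
S = 0.2237 mV/unit

0.2237 mV/unit


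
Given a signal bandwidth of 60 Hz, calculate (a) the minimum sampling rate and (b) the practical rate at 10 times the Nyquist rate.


By Nyquist theorem, fs_min = 2 * fmax.
fs_min = 2 * 60 = 120 Hz
Practical rate = 10 * fs_min = 10 * 120 = 1200 Hz

fs_min = 120 Hz, fs_practical = 1200 Hz


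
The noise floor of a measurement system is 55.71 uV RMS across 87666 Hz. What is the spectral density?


Noise spectral density = Vrms / sqrt(BW).
NSD = 55.71 / sqrt(87666)
NSD = 55.71 / 296.0844
NSD = 0.1882 uV/sqrt(Hz)

0.1882 uV/sqrt(Hz)


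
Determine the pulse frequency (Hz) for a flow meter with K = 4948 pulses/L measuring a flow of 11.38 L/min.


Frequency = K * Q / 60 (converting L/min to L/s).
f = 4948 * 11.38 / 60
f = 56308.24 / 60
f = 938.47 Hz

938.47 Hz


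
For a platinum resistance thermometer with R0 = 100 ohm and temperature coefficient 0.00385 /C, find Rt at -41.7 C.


The RTD equation: Rt = R0 * (1 + alpha * T).
Rt = 100 * (1 + 0.00385 * -41.7)
Rt = 100 * (1 + -0.160545)
Rt = 100 * 0.839455
Rt = 83.945 ohm

83.945 ohm


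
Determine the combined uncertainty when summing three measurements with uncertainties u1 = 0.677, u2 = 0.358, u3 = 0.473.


For a sum of independent quantities, uc = sqrt(u1^2 + u2^2 + u3^2).
uc = sqrt(0.677^2 + 0.358^2 + 0.473^2)
uc = sqrt(0.458329 + 0.128164 + 0.223729)
uc = 0.9001

0.9001


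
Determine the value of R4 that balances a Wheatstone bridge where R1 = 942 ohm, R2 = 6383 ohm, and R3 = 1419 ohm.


At balance: R1*R4 = R2*R3, so R4 = R2*R3/R1.
R4 = 6383 * 1419 / 942
R4 = 9057477 / 942
R4 = 9615.16 ohm

9615.16 ohm


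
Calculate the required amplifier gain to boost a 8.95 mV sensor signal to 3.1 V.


Gain = Vout / Vin (converting to same units).
G = 3.1 V / 8.95 mV
G = 3100.0 mV / 8.95 mV
G = 346.37

346.37


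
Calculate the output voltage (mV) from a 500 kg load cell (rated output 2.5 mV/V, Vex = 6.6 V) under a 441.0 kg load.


Vout = rated_output * Vex * (load / capacity).
Vout = 2.5 * 6.6 * (441.0 / 500)
Vout = 2.5 * 6.6 * 0.882
Vout = 14.553 mV

14.553 mV


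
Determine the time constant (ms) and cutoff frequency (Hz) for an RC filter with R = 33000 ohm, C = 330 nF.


Time constant: tau = R * C.
tau = 33000 * 3.30e-07 = 0.01089 s
tau = 10.89 ms
Cutoff frequency: fc = 1 / (2*pi*R*C).
fc = 1 / (2*pi*0.01089) = 14.61 Hz

tau = 10.89 ms, fc = 14.61 Hz


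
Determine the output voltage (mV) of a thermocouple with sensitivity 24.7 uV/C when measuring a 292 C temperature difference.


The thermocouple output V = sensitivity * dT.
V = 24.7 uV/C * 292 C
V = 7212.4 uV
V = 7.212 mV

7.212 mV


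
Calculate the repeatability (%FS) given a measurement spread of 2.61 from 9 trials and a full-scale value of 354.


Repeatability = (spread / full scale) * 100%.
R = (2.61 / 354) * 100
R = 0.737 %FS

0.737 %FS


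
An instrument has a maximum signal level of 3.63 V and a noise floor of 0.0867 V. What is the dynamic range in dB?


Dynamic range = 20 * log10(Vmax / Vnoise).
DR = 20 * log10(3.63 / 0.0867)
DR = 20 * log10(41.87)
DR = 32.44 dB

32.44 dB


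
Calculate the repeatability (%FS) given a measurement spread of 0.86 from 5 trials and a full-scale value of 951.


Repeatability = (spread / full scale) * 100%.
R = (0.86 / 951) * 100
R = 0.09 %FS

0.09 %FS


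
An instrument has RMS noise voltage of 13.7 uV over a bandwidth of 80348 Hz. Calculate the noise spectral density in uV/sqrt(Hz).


Noise spectral density = Vrms / sqrt(BW).
NSD = 13.7 / sqrt(80348)
NSD = 13.7 / 283.4572
NSD = 0.0483 uV/sqrt(Hz)

0.0483 uV/sqrt(Hz)


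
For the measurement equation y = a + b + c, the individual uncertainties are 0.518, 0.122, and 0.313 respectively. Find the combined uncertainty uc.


For a sum of independent quantities, uc = sqrt(u1^2 + u2^2 + u3^2).
uc = sqrt(0.518^2 + 0.122^2 + 0.313^2)
uc = sqrt(0.268324 + 0.014884 + 0.097969)
uc = 0.6174

0.6174


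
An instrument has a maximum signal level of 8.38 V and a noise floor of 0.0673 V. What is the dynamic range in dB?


Dynamic range = 20 * log10(Vmax / Vnoise).
DR = 20 * log10(8.38 / 0.0673)
DR = 20 * log10(124.52)
DR = 41.9 dB

41.9 dB


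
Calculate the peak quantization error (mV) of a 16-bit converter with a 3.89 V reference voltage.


The maximum quantization error is +/- LSB/2.
LSB = Vref / 2^n = 3.89 / 65536 = 5.936e-05 V
Max error = LSB / 2 = 5.936e-05 / 2 = 2.968e-05 V
Max error = 0.0297 mV

0.0297 mV


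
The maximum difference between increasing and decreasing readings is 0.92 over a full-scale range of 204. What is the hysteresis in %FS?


Hysteresis = (max difference / full scale) * 100%.
H = (0.92 / 204) * 100
H = 0.451 %FS

0.451 %FS


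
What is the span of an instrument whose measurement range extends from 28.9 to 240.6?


Span = upper range - lower range.
Span = 240.6 - (28.9)
Span = 211.7

211.7


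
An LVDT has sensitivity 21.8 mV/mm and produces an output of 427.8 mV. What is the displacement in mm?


Displacement = Vout / sensitivity.
d = 427.8 / 21.8
d = 19.624 mm

19.624 mm


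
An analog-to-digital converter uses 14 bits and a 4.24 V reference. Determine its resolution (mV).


The resolution (LSB) of an ADC is Vref / 2^n.
LSB = 4.24 / 2^14
LSB = 4.24 / 16384
LSB = 0.00025879 V = 0.25878906 mV

0.25878906 mV


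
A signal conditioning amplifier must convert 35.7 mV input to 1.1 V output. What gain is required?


Gain = Vout / Vin (converting to same units).
G = 1.1 V / 35.7 mV
G = 1100.0 mV / 35.7 mV
G = 30.81

30.81


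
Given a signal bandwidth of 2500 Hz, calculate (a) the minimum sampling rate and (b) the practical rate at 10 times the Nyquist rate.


By Nyquist theorem, fs_min = 2 * fmax.
fs_min = 2 * 2500 = 5000 Hz
Practical rate = 10 * fs_min = 10 * 5000 = 50000 Hz

fs_min = 5000 Hz, fs_practical = 50000 Hz


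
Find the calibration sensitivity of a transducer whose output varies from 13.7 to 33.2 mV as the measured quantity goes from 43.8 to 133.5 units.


Sensitivity = (y2 - y1) / (x2 - x1).
S = (33.2 - 13.7) / (133.5 - 43.8)
S = 19.5 / 89.7
S = 0.2174 mV/unit

0.2174 mV/unit


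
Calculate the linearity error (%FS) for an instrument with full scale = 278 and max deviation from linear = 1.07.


Linearity error = (max deviation / full scale) * 100%.
Linearity = (1.07 / 278) * 100
Linearity = 0.385 %FS

0.385 %FS


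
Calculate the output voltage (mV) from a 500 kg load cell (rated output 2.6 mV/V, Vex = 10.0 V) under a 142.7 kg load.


Vout = rated_output * Vex * (load / capacity).
Vout = 2.6 * 10.0 * (142.7 / 500)
Vout = 2.6 * 10.0 * 0.2854
Vout = 7.42 mV

7.42 mV


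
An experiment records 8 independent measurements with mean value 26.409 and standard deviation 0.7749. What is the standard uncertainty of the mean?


The standard uncertainty for Type A evaluation is u = s / sqrt(n).
u = 0.7749 / sqrt(8)
u = 0.7749 / 2.8284
u = 0.274

0.274


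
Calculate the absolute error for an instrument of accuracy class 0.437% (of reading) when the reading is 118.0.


Absolute error = (accuracy% / 100) * reading.
Error = (0.437 / 100) * 118.0
Error = 0.00437 * 118.0
Error = 0.5157

0.5157


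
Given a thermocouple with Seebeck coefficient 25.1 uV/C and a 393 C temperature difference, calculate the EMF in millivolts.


The thermocouple output V = sensitivity * dT.
V = 25.1 uV/C * 393 C
V = 9864.3 uV
V = 9.864 mV

9.864 mV


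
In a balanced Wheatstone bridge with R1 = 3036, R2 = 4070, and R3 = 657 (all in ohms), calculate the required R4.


At balance: R1*R4 = R2*R3, so R4 = R2*R3/R1.
R4 = 4070 * 657 / 3036
R4 = 2673990 / 3036
R4 = 880.76 ohm

880.76 ohm


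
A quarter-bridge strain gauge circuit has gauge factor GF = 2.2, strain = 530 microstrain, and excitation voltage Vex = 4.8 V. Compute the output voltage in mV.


Quarter bridge output: Vout = (GF * epsilon * Vex) / 4.
Vout = (2.2 * 530e-6 * 4.8) / 4
Vout = 0.0055968 / 4 V
Vout = 0.0013992 V = 1.3992 mV

1.3992 mV


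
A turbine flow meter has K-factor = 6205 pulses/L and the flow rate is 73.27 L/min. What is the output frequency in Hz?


Frequency = K * Q / 60 (converting L/min to L/s).
f = 6205 * 73.27 / 60
f = 454640.35 / 60
f = 7577.34 Hz

7577.34 Hz


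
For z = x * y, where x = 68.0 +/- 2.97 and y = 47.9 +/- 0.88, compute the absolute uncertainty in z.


For a product z = x*y, the relative uncertainty is:
uz/z = sqrt((ux/x)^2 + (uy/y)^2)
Relative uncertainties: ux/x = 2.97/68.0 = 0.043676
uy/y = 0.88/47.9 = 0.018372
z = 68.0 * 47.9 = 3257.2
uz = 3257.2 * sqrt(0.043676^2 + 0.018372^2) = 154.336

154.336


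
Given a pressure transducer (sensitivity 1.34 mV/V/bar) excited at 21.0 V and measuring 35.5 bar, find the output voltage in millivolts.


Output = sensitivity * Vex * P.
Vout = 1.34 * 21.0 * 35.5
Vout = 28.14 * 35.5
Vout = 998.97 mV

998.97 mV


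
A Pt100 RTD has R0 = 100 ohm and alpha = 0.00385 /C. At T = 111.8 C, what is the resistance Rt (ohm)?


The RTD equation: Rt = R0 * (1 + alpha * T).
Rt = 100 * (1 + 0.00385 * 111.8)
Rt = 100 * (1 + 0.43043)
Rt = 100 * 1.43043
Rt = 143.043 ohm

143.043 ohm


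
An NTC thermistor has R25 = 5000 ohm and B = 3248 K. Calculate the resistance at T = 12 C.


NTC thermistor equation: Rt = R25 * exp(B * (1/T - 1/T25)).
T in Kelvin: 285.15 K, T25 = 298.15 K
1/T - 1/T25 = 1/285.15 - 1/298.15 = 0.00015291
B * (1/T - 1/T25) = 3248 * 0.00015291 = 0.4967
Rt = 5000 * exp(0.4967) = 8216.0 ohm

8216.0 ohm


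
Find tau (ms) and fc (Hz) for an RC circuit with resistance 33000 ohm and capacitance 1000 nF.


Time constant: tau = R * C.
tau = 33000 * 1.00e-06 = 0.033 s
tau = 33.0 ms
Cutoff frequency: fc = 1 / (2*pi*R*C).
fc = 1 / (2*pi*0.033) = 4.82 Hz

tau = 33.0 ms, fc = 4.82 Hz


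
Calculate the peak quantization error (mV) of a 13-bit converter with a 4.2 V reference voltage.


The maximum quantization error is +/- LSB/2.
LSB = Vref / 2^n = 4.2 / 8192 = 0.0005127 V
Max error = LSB / 2 = 0.0005127 / 2 = 0.00025635 V
Max error = 0.2563 mV

0.2563 mV


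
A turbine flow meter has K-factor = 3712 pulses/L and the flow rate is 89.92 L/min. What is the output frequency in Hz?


Frequency = K * Q / 60 (converting L/min to L/s).
f = 3712 * 89.92 / 60
f = 333783.04 / 60
f = 5563.05 Hz

5563.05 Hz


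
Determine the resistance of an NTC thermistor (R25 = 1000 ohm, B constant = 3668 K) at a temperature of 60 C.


NTC thermistor equation: Rt = R25 * exp(B * (1/T - 1/T25)).
T in Kelvin: 333.15 K, T25 = 298.15 K
1/T - 1/T25 = 1/333.15 - 1/298.15 = -0.00035237
B * (1/T - 1/T25) = 3668 * -0.00035237 = -1.2925
Rt = 1000 * exp(-1.2925) = 274.6 ohm

274.6 ohm


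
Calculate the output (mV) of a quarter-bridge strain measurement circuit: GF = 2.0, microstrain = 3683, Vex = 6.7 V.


Quarter bridge output: Vout = (GF * epsilon * Vex) / 4.
Vout = (2.0 * 3683e-6 * 6.7) / 4
Vout = 0.0493522 / 4 V
Vout = 0.01233805 V = 12.338 mV

12.338 mV


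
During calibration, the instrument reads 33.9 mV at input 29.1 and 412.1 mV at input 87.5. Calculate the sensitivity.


Sensitivity = (y2 - y1) / (x2 - x1).
S = (412.1 - 33.9) / (87.5 - 29.1)
S = 378.2 / 58.4
S = 6.476 mV/unit

6.476 mV/unit


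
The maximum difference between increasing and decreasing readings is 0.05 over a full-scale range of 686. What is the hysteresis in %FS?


Hysteresis = (max difference / full scale) * 100%.
H = (0.05 / 686) * 100
H = 0.007 %FS

0.007 %FS


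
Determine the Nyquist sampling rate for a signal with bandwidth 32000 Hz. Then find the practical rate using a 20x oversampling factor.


By Nyquist theorem, fs_min = 2 * fmax.
fs_min = 2 * 32000 = 64000 Hz
Practical rate = 20 * fs_min = 20 * 64000 = 1280000 Hz

fs_min = 64000 Hz, fs_practical = 1280000 Hz


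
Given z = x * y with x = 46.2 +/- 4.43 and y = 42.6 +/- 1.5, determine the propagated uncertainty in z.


For a product z = x*y, the relative uncertainty is:
uz/z = sqrt((ux/x)^2 + (uy/y)^2)
Relative uncertainties: ux/x = 4.43/46.2 = 0.095887
uy/y = 1.5/42.6 = 0.035211
z = 46.2 * 42.6 = 1968.1
uz = 1968.1 * sqrt(0.095887^2 + 0.035211^2) = 201.04

201.04


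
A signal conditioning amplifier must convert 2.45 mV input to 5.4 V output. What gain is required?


Gain = Vout / Vin (converting to same units).
G = 5.4 V / 2.45 mV
G = 5400.0 mV / 2.45 mV
G = 2204.08

2204.08


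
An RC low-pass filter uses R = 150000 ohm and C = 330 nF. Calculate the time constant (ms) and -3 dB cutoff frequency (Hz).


Time constant: tau = R * C.
tau = 150000 * 3.30e-07 = 0.0495 s
tau = 49.5 ms
Cutoff frequency: fc = 1 / (2*pi*R*C).
fc = 1 / (2*pi*0.0495) = 3.22 Hz

tau = 49.5 ms, fc = 3.22 Hz


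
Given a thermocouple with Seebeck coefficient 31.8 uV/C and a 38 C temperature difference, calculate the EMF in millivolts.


The thermocouple output V = sensitivity * dT.
V = 31.8 uV/C * 38 C
V = 1208.4 uV
V = 1.208 mV

1.208 mV


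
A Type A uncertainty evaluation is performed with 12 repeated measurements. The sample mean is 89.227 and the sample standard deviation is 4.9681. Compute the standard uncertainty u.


The standard uncertainty for Type A evaluation is u = s / sqrt(n).
u = 4.9681 / sqrt(12)
u = 4.9681 / 3.4641
u = 1.4342

1.4342


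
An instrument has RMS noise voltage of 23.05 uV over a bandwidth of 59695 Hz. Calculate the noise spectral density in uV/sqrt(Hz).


Noise spectral density = Vrms / sqrt(BW).
NSD = 23.05 / sqrt(59695)
NSD = 23.05 / 244.3256
NSD = 0.0943 uV/sqrt(Hz)

0.0943 uV/sqrt(Hz)


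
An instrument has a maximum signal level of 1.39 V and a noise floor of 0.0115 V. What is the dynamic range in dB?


Dynamic range = 20 * log10(Vmax / Vnoise).
DR = 20 * log10(1.39 / 0.0115)
DR = 20 * log10(120.87)
DR = 41.65 dB

41.65 dB


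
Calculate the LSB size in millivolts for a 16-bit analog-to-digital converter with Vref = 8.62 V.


The resolution (LSB) of an ADC is Vref / 2^n.
LSB = 8.62 / 2^16
LSB = 8.62 / 65536
LSB = 0.00013153 V = 0.13153076 mV

0.13153076 mV


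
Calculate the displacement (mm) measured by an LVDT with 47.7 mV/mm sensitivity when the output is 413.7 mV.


Displacement = Vout / sensitivity.
d = 413.7 / 47.7
d = 8.673 mm

8.673 mm


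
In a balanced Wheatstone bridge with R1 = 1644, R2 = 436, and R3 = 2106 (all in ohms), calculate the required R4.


At balance: R1*R4 = R2*R3, so R4 = R2*R3/R1.
R4 = 436 * 2106 / 1644
R4 = 918216 / 1644
R4 = 558.53 ohm

558.53 ohm


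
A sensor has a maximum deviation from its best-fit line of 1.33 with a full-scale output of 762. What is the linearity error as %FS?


Linearity error = (max deviation / full scale) * 100%.
Linearity = (1.33 / 762) * 100
Linearity = 0.175 %FS

0.175 %FS


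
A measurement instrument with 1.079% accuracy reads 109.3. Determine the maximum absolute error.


Absolute error = (accuracy% / 100) * reading.
Error = (1.079 / 100) * 109.3
Error = 0.01079 * 109.3
Error = 1.1793

1.1793


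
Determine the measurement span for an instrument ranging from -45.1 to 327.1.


Span = upper range - lower range.
Span = 327.1 - (-45.1)
Span = 372.2

372.2


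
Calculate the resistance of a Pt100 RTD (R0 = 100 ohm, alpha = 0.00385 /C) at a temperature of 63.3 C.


The RTD equation: Rt = R0 * (1 + alpha * T).
Rt = 100 * (1 + 0.00385 * 63.3)
Rt = 100 * (1 + 0.243705)
Rt = 100 * 1.243705
Rt = 124.371 ohm

124.371 ohm


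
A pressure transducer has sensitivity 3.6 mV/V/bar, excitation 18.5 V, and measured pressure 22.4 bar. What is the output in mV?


Output = sensitivity * Vex * P.
Vout = 3.6 * 18.5 * 22.4
Vout = 66.6 * 22.4
Vout = 1491.84 mV

1491.84 mV


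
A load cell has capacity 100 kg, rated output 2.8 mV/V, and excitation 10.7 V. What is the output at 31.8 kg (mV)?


Vout = rated_output * Vex * (load / capacity).
Vout = 2.8 * 10.7 * (31.8 / 100)
Vout = 2.8 * 10.7 * 0.318
Vout = 9.527 mV

9.527 mV


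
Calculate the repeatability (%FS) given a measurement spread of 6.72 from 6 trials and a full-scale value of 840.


Repeatability = (spread / full scale) * 100%.
R = (6.72 / 840) * 100
R = 0.8 %FS

0.8 %FS


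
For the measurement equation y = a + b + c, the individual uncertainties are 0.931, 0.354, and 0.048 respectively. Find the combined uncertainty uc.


For a sum of independent quantities, uc = sqrt(u1^2 + u2^2 + u3^2).
uc = sqrt(0.931^2 + 0.354^2 + 0.048^2)
uc = sqrt(0.866761 + 0.125316 + 0.002304)
uc = 0.9972

0.9972


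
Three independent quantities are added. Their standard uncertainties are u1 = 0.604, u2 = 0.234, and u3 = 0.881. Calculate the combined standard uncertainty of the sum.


For a sum of independent quantities, uc = sqrt(u1^2 + u2^2 + u3^2).
uc = sqrt(0.604^2 + 0.234^2 + 0.881^2)
uc = sqrt(0.364816 + 0.054756 + 0.776161)
uc = 1.0935

1.0935


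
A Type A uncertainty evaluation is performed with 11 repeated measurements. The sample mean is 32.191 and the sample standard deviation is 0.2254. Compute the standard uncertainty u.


The standard uncertainty for Type A evaluation is u = s / sqrt(n).
u = 0.2254 / sqrt(11)
u = 0.2254 / 3.3166
u = 0.068

0.068


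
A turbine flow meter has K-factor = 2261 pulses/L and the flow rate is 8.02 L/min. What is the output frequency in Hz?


Frequency = K * Q / 60 (converting L/min to L/s).
f = 2261 * 8.02 / 60
f = 18133.22 / 60
f = 302.22 Hz

302.22 Hz


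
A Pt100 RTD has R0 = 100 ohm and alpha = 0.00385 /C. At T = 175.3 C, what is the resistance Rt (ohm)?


The RTD equation: Rt = R0 * (1 + alpha * T).
Rt = 100 * (1 + 0.00385 * 175.3)
Rt = 100 * (1 + 0.674905)
Rt = 100 * 1.674905
Rt = 167.49 ohm

167.49 ohm


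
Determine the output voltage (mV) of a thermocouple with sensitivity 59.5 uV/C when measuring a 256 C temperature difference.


The thermocouple output V = sensitivity * dT.
V = 59.5 uV/C * 256 C
V = 15232.0 uV
V = 15.232 mV

15.232 mV


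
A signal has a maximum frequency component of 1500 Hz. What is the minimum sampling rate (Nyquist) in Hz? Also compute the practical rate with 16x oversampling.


By Nyquist theorem, fs_min = 2 * fmax.
fs_min = 2 * 1500 = 3000 Hz
Practical rate = 16 * fs_min = 16 * 3000 = 48000 Hz

fs_min = 3000 Hz, fs_practical = 48000 Hz


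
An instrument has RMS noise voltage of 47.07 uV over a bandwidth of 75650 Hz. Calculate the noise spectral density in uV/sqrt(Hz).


Noise spectral density = Vrms / sqrt(BW).
NSD = 47.07 / sqrt(75650)
NSD = 47.07 / 275.0455
NSD = 0.1711 uV/sqrt(Hz)

0.1711 uV/sqrt(Hz)


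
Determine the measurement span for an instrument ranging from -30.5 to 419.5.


Span = upper range - lower range.
Span = 419.5 - (-30.5)
Span = 450.0

450.0


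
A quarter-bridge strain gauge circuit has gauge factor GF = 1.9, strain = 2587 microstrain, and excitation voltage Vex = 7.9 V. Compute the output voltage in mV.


Quarter bridge output: Vout = (GF * epsilon * Vex) / 4.
Vout = (1.9 * 2587e-6 * 7.9) / 4
Vout = 0.03883087 / 4 V
Vout = 0.00970772 V = 9.7077 mV

9.7077 mV


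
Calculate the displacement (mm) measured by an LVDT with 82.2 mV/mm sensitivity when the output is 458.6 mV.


Displacement = Vout / sensitivity.
d = 458.6 / 82.2
d = 5.579 mm

5.579 mm


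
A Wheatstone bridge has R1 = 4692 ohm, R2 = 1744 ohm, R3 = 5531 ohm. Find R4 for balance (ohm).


At balance: R1*R4 = R2*R3, so R4 = R2*R3/R1.
R4 = 1744 * 5531 / 4692
R4 = 9646064 / 4692
R4 = 2055.85 ohm

2055.85 ohm


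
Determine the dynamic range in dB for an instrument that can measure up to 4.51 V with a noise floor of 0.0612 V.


Dynamic range = 20 * log10(Vmax / Vnoise).
DR = 20 * log10(4.51 / 0.0612)
DR = 20 * log10(73.69)
DR = 37.35 dB

37.35 dB


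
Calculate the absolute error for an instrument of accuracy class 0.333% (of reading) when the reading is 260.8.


Absolute error = (accuracy% / 100) * reading.
Error = (0.333 / 100) * 260.8
Error = 0.00333 * 260.8
Error = 0.8685

0.8685


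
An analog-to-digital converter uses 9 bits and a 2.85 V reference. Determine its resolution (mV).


The resolution (LSB) of an ADC is Vref / 2^n.
LSB = 2.85 / 2^9
LSB = 2.85 / 512
LSB = 0.00556641 V = 5.56640625 mV

5.56640625 mV


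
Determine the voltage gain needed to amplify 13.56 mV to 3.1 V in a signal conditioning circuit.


Gain = Vout / Vin (converting to same units).
G = 3.1 V / 13.56 mV
G = 3100.0 mV / 13.56 mV
G = 228.61

228.61


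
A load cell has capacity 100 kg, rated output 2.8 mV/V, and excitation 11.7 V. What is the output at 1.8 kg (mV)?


Vout = rated_output * Vex * (load / capacity).
Vout = 2.8 * 11.7 * (1.8 / 100)
Vout = 2.8 * 11.7 * 0.018
Vout = 0.59 mV

0.59 mV


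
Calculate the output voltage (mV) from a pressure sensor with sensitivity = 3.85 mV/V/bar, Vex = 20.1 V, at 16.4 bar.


Output = sensitivity * Vex * P.
Vout = 3.85 * 20.1 * 16.4
Vout = 77.385 * 16.4
Vout = 1269.11 mV

1269.11 mV


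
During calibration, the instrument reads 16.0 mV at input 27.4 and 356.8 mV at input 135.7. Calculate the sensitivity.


Sensitivity = (y2 - y1) / (x2 - x1).
S = (356.8 - 16.0) / (135.7 - 27.4)
S = 340.8 / 108.3
S = 3.1468 mV/unit

3.1468 mV/unit


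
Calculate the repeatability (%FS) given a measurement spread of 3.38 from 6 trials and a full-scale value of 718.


Repeatability = (spread / full scale) * 100%.
R = (3.38 / 718) * 100
R = 0.471 %FS

0.471 %FS


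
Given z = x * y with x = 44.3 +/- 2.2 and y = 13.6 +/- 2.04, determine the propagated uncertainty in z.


For a product z = x*y, the relative uncertainty is:
uz/z = sqrt((ux/x)^2 + (uy/y)^2)
Relative uncertainties: ux/x = 2.2/44.3 = 0.049661
uy/y = 2.04/13.6 = 0.15
z = 44.3 * 13.6 = 602.5
uz = 602.5 * sqrt(0.049661^2 + 0.15^2) = 95.196

95.196


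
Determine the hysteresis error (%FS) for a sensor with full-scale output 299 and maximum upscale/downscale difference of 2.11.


Hysteresis = (max difference / full scale) * 100%.
H = (2.11 / 299) * 100
H = 0.706 %FS

0.706 %FS


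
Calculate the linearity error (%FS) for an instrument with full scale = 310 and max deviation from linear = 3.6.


Linearity error = (max deviation / full scale) * 100%.
Linearity = (3.6 / 310) * 100
Linearity = 1.161 %FS

1.161 %FS


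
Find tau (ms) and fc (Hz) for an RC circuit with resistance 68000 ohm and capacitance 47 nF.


Time constant: tau = R * C.
tau = 68000 * 4.70e-08 = 0.003196 s
tau = 3.196 ms
Cutoff frequency: fc = 1 / (2*pi*R*C).
fc = 1 / (2*pi*0.003196) = 49.8 Hz

tau = 3.196 ms, fc = 49.8 Hz


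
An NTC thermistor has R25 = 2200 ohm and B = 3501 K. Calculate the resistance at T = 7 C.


NTC thermistor equation: Rt = R25 * exp(B * (1/T - 1/T25)).
T in Kelvin: 280.15 K, T25 = 298.15 K
1/T - 1/T25 = 1/280.15 - 1/298.15 = 0.0002155
B * (1/T - 1/T25) = 3501 * 0.0002155 = 0.7545
Rt = 2200 * exp(0.7545) = 4678.2 ohm

4678.2 ohm


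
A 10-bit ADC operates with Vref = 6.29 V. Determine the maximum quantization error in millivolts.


The maximum quantization error is +/- LSB/2.
LSB = Vref / 2^n = 6.29 / 1024 = 0.00614258 V
Max error = LSB / 2 = 0.00614258 / 2 = 0.00307129 V
Max error = 3.0713 mV

3.0713 mV


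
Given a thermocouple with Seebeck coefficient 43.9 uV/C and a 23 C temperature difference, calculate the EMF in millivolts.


The thermocouple output V = sensitivity * dT.
V = 43.9 uV/C * 23 C
V = 1009.7 uV
V = 1.01 mV

1.01 mV


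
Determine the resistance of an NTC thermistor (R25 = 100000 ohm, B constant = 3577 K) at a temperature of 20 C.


NTC thermistor equation: Rt = R25 * exp(B * (1/T - 1/T25)).
T in Kelvin: 293.15 K, T25 = 298.15 K
1/T - 1/T25 = 1/293.15 - 1/298.15 = 5.721e-05
B * (1/T - 1/T25) = 3577 * 5.721e-05 = 0.2046
Rt = 100000 * exp(0.2046) = 122706.8 ohm

122706.8 ohm


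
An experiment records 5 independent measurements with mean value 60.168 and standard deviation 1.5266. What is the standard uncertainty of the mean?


The standard uncertainty for Type A evaluation is u = s / sqrt(n).
u = 1.5266 / sqrt(5)
u = 1.5266 / 2.2361
u = 0.6827

0.6827


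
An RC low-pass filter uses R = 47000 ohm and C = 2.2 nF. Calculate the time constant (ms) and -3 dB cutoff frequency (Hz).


Time constant: tau = R * C.
tau = 47000 * 2.20e-09 = 0.0001034 s
tau = 0.1034 ms
Cutoff frequency: fc = 1 / (2*pi*R*C).
fc = 1 / (2*pi*0.0001034) = 1539.22 Hz

tau = 0.1034 ms, fc = 1539.22 Hz


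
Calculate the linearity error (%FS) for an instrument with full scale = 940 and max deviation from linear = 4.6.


Linearity error = (max deviation / full scale) * 100%.
Linearity = (4.6 / 940) * 100
Linearity = 0.489 %FS

0.489 %FS


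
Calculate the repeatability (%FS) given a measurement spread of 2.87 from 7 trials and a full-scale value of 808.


Repeatability = (spread / full scale) * 100%.
R = (2.87 / 808) * 100
R = 0.355 %FS

0.355 %FS


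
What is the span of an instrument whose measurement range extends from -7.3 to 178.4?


Span = upper range - lower range.
Span = 178.4 - (-7.3)
Span = 185.7

185.7


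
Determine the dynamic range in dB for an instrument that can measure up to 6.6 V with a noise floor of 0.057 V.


Dynamic range = 20 * log10(Vmax / Vnoise).
DR = 20 * log10(6.6 / 0.057)
DR = 20 * log10(115.79)
DR = 41.27 dB

41.27 dB


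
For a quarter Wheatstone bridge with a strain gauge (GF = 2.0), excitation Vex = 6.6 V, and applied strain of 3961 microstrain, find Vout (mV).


Quarter bridge output: Vout = (GF * epsilon * Vex) / 4.
Vout = (2.0 * 3961e-6 * 6.6) / 4
Vout = 0.0522852 / 4 V
Vout = 0.0130713 V = 13.0713 mV

13.0713 mV


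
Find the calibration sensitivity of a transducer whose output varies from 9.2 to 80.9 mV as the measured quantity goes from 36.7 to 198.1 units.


Sensitivity = (y2 - y1) / (x2 - x1).
S = (80.9 - 9.2) / (198.1 - 36.7)
S = 71.7 / 161.4
S = 0.4442 mV/unit

0.4442 mV/unit


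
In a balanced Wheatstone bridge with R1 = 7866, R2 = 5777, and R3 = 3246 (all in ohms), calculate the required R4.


At balance: R1*R4 = R2*R3, so R4 = R2*R3/R1.
R4 = 5777 * 3246 / 7866
R4 = 18752142 / 7866
R4 = 2383.95 ohm

2383.95 ohm


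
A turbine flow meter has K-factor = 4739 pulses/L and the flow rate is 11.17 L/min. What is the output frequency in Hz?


Frequency = K * Q / 60 (converting L/min to L/s).
f = 4739 * 11.17 / 60
f = 52934.63 / 60
f = 882.24 Hz

882.24 Hz


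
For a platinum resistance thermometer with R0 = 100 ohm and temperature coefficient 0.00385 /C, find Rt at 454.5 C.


The RTD equation: Rt = R0 * (1 + alpha * T).
Rt = 100 * (1 + 0.00385 * 454.5)
Rt = 100 * (1 + 1.749825)
Rt = 100 * 2.749825
Rt = 274.983 ohm

274.983 ohm


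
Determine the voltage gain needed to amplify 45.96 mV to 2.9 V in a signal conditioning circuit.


Gain = Vout / Vin (converting to same units).
G = 2.9 V / 45.96 mV
G = 2900.0 mV / 45.96 mV
G = 63.1

63.1


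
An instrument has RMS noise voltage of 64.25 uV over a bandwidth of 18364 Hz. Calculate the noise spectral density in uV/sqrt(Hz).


Noise spectral density = Vrms / sqrt(BW).
NSD = 64.25 / sqrt(18364)
NSD = 64.25 / 135.5138
NSD = 0.4741 uV/sqrt(Hz)

0.4741 uV/sqrt(Hz)


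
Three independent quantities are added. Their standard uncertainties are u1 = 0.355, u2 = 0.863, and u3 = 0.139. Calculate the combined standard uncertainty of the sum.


For a sum of independent quantities, uc = sqrt(u1^2 + u2^2 + u3^2).
uc = sqrt(0.355^2 + 0.863^2 + 0.139^2)
uc = sqrt(0.126025 + 0.744769 + 0.019321)
uc = 0.9435

0.9435


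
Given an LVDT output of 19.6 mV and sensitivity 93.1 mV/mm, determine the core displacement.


Displacement = Vout / sensitivity.
d = 19.6 / 93.1
d = 0.211 mm

0.211 mm


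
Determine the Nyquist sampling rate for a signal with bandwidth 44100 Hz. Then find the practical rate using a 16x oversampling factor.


By Nyquist theorem, fs_min = 2 * fmax.
fs_min = 2 * 44100 = 88200 Hz
Practical rate = 16 * fs_min = 16 * 88200 = 1411200 Hz

fs_min = 88200 Hz, fs_practical = 1411200 Hz


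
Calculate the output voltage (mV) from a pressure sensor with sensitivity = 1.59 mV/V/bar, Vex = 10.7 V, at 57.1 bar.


Output = sensitivity * Vex * P.
Vout = 1.59 * 10.7 * 57.1
Vout = 17.013 * 57.1
Vout = 971.44 mV

971.44 mV


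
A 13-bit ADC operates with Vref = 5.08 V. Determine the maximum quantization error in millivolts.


The maximum quantization error is +/- LSB/2.
LSB = Vref / 2^n = 5.08 / 8192 = 0.00062012 V
Max error = LSB / 2 = 0.00062012 / 2 = 0.00031006 V
Max error = 0.3101 mV

0.3101 mV


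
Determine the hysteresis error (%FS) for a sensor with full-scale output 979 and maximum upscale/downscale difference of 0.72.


Hysteresis = (max difference / full scale) * 100%.
H = (0.72 / 979) * 100
H = 0.074 %FS

0.074 %FS


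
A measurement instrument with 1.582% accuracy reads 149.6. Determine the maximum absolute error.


Absolute error = (accuracy% / 100) * reading.
Error = (1.582 / 100) * 149.6
Error = 0.01582 * 149.6
Error = 2.3667

2.3667


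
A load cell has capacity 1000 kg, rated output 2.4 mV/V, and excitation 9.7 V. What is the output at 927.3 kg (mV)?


Vout = rated_output * Vex * (load / capacity).
Vout = 2.4 * 9.7 * (927.3 / 1000)
Vout = 2.4 * 9.7 * 0.9273
Vout = 21.588 mV

21.588 mV


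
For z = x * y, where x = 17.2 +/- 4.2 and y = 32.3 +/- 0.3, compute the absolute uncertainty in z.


For a product z = x*y, the relative uncertainty is:
uz/z = sqrt((ux/x)^2 + (uy/y)^2)
Relative uncertainties: ux/x = 4.2/17.2 = 0.244186
uy/y = 0.3/32.3 = 0.009288
z = 17.2 * 32.3 = 555.6
uz = 555.6 * sqrt(0.244186^2 + 0.009288^2) = 135.758

135.758


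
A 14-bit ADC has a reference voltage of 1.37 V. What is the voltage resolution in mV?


The resolution (LSB) of an ADC is Vref / 2^n.
LSB = 1.37 / 2^14
LSB = 1.37 / 16384
LSB = 8.362e-05 V = 0.08361816 mV

0.08361816 mV


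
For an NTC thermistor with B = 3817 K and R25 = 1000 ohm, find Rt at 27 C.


NTC thermistor equation: Rt = R25 * exp(B * (1/T - 1/T25)).
T in Kelvin: 300.15 K, T25 = 298.15 K
1/T - 1/T25 = 1/300.15 - 1/298.15 = -2.235e-05
B * (1/T - 1/T25) = 3817 * -2.235e-05 = -0.0853
Rt = 1000 * exp(-0.0853) = 918.2 ohm

918.2 ohm


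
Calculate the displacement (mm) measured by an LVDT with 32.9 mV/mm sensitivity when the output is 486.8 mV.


Displacement = Vout / sensitivity.
d = 486.8 / 32.9
d = 14.796 mm

14.796 mm


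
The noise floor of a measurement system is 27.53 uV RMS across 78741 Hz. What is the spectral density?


Noise spectral density = Vrms / sqrt(BW).
NSD = 27.53 / sqrt(78741)
NSD = 27.53 / 280.6083
NSD = 0.0981 uV/sqrt(Hz)

0.0981 uV/sqrt(Hz)


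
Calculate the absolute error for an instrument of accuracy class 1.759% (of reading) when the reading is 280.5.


Absolute error = (accuracy% / 100) * reading.
Error = (1.759 / 100) * 280.5
Error = 0.01759 * 280.5
Error = 4.934

4.934


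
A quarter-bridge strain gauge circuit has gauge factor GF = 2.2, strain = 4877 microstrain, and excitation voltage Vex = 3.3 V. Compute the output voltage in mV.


Quarter bridge output: Vout = (GF * epsilon * Vex) / 4.
Vout = (2.2 * 4877e-6 * 3.3) / 4
Vout = 0.03540702 / 4 V
Vout = 0.00885176 V = 8.8518 mV

8.8518 mV


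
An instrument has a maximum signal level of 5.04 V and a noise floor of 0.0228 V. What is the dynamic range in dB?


Dynamic range = 20 * log10(Vmax / Vnoise).
DR = 20 * log10(5.04 / 0.0228)
DR = 20 * log10(221.05)
DR = 46.89 dB

46.89 dB


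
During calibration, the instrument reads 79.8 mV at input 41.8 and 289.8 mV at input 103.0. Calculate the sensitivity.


Sensitivity = (y2 - y1) / (x2 - x1).
S = (289.8 - 79.8) / (103.0 - 41.8)
S = 210.0 / 61.2
S = 3.4314 mV/unit

3.4314 mV/unit


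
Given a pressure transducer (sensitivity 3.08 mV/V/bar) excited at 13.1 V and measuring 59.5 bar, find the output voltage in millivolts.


Output = sensitivity * Vex * P.
Vout = 3.08 * 13.1 * 59.5
Vout = 40.348 * 59.5
Vout = 2400.71 mV

2400.71 mV


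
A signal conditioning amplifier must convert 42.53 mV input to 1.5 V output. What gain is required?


Gain = Vout / Vin (converting to same units).
G = 1.5 V / 42.53 mV
G = 1500.0 mV / 42.53 mV
G = 35.27

35.27


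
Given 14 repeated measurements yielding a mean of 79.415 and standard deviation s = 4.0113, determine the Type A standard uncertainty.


The standard uncertainty for Type A evaluation is u = s / sqrt(n).
u = 4.0113 / sqrt(14)
u = 4.0113 / 3.7417
u = 1.0721

1.0721


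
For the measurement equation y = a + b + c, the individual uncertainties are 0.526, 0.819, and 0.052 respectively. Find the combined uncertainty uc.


For a sum of independent quantities, uc = sqrt(u1^2 + u2^2 + u3^2).
uc = sqrt(0.526^2 + 0.819^2 + 0.052^2)
uc = sqrt(0.276676 + 0.670761 + 0.002704)
uc = 0.9748

0.9748


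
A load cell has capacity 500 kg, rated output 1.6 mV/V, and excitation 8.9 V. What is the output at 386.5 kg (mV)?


Vout = rated_output * Vex * (load / capacity).
Vout = 1.6 * 8.9 * (386.5 / 500)
Vout = 1.6 * 8.9 * 0.773
Vout = 11.008 mV

11.008 mV


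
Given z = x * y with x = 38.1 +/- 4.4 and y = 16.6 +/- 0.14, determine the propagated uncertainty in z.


For a product z = x*y, the relative uncertainty is:
uz/z = sqrt((ux/x)^2 + (uy/y)^2)
Relative uncertainties: ux/x = 4.4/38.1 = 0.115486
uy/y = 0.14/16.6 = 0.008434
z = 38.1 * 16.6 = 632.5
uz = 632.5 * sqrt(0.115486^2 + 0.008434^2) = 73.235

73.235


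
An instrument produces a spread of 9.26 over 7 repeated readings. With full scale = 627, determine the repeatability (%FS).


Repeatability = (spread / full scale) * 100%.
R = (9.26 / 627) * 100
R = 1.477 %FS

1.477 %FS


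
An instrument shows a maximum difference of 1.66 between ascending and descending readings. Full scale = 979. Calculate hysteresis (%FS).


Hysteresis = (max difference / full scale) * 100%.
H = (1.66 / 979) * 100
H = 0.17 %FS

0.17 %FS


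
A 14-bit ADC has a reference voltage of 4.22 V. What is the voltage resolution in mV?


The resolution (LSB) of an ADC is Vref / 2^n.
LSB = 4.22 / 2^14
LSB = 4.22 / 16384
LSB = 0.00025757 V = 0.25756836 mV

0.25756836 mV


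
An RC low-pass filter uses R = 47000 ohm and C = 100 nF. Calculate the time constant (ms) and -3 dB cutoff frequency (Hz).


Time constant: tau = R * C.
tau = 47000 * 1.00e-07 = 0.0047 s
tau = 4.7 ms
Cutoff frequency: fc = 1 / (2*pi*R*C).
fc = 1 / (2*pi*0.0047) = 33.86 Hz

tau = 4.7 ms, fc = 33.86 Hz


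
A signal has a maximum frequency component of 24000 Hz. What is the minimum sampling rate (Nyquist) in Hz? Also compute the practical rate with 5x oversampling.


By Nyquist theorem, fs_min = 2 * fmax.
fs_min = 2 * 24000 = 48000 Hz
Practical rate = 5 * fs_min = 5 * 48000 = 240000 Hz

fs_min = 48000 Hz, fs_practical = 240000 Hz


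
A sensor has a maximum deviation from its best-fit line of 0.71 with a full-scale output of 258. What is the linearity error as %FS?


Linearity error = (max deviation / full scale) * 100%.
Linearity = (0.71 / 258) * 100
Linearity = 0.275 %FS

0.275 %FS


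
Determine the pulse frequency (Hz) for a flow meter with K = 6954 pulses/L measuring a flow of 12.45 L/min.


Frequency = K * Q / 60 (converting L/min to L/s).
f = 6954 * 12.45 / 60
f = 86577.3 / 60
f = 1442.95 Hz

1442.95 Hz


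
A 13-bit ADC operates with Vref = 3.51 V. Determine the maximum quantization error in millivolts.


The maximum quantization error is +/- LSB/2.
LSB = Vref / 2^n = 3.51 / 8192 = 0.00042847 V
Max error = LSB / 2 = 0.00042847 / 2 = 0.00021423 V
Max error = 0.2142 mV

0.2142 mV


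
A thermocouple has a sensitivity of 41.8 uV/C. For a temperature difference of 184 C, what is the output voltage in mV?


The thermocouple output V = sensitivity * dT.
V = 41.8 uV/C * 184 C
V = 7691.2 uV
V = 7.691 mV

7.691 mV


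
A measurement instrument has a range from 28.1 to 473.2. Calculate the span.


Span = upper range - lower range.
Span = 473.2 - (28.1)
Span = 445.1

445.1


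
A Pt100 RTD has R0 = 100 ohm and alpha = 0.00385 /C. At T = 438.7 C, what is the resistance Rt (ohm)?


The RTD equation: Rt = R0 * (1 + alpha * T).
Rt = 100 * (1 + 0.00385 * 438.7)
Rt = 100 * (1 + 1.688995)
Rt = 100 * 2.688995
Rt = 268.9 ohm

268.9 ohm


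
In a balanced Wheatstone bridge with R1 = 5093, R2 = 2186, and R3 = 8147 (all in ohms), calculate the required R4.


At balance: R1*R4 = R2*R3, so R4 = R2*R3/R1.
R4 = 2186 * 8147 / 5093
R4 = 17809342 / 5093
R4 = 3496.83 ohm

3496.83 ohm


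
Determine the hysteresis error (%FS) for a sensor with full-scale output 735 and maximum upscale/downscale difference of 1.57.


Hysteresis = (max difference / full scale) * 100%.
H = (1.57 / 735) * 100
H = 0.214 %FS

0.214 %FS


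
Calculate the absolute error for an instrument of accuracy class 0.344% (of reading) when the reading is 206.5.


Absolute error = (accuracy% / 100) * reading.
Error = (0.344 / 100) * 206.5
Error = 0.00344 * 206.5
Error = 0.7104

0.7104


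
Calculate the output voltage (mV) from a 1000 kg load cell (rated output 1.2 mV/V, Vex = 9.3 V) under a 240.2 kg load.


Vout = rated_output * Vex * (load / capacity).
Vout = 1.2 * 9.3 * (240.2 / 1000)
Vout = 1.2 * 9.3 * 0.2402
Vout = 2.681 mV

2.681 mV


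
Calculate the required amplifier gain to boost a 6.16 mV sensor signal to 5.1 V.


Gain = Vout / Vin (converting to same units).
G = 5.1 V / 6.16 mV
G = 5100.0 mV / 6.16 mV
G = 827.92

827.92


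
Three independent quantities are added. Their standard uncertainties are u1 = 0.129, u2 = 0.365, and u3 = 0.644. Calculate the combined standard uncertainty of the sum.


For a sum of independent quantities, uc = sqrt(u1^2 + u2^2 + u3^2).
uc = sqrt(0.129^2 + 0.365^2 + 0.644^2)
uc = sqrt(0.016641 + 0.133225 + 0.414736)
uc = 0.7514

0.7514


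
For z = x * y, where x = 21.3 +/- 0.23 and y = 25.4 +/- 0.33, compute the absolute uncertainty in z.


For a product z = x*y, the relative uncertainty is:
uz/z = sqrt((ux/x)^2 + (uy/y)^2)
Relative uncertainties: ux/x = 0.23/21.3 = 0.010798
uy/y = 0.33/25.4 = 0.012992
z = 21.3 * 25.4 = 541.0
uz = 541.0 * sqrt(0.010798^2 + 0.012992^2) = 9.14

9.14


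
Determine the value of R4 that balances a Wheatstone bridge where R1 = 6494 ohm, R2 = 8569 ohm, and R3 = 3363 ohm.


At balance: R1*R4 = R2*R3, so R4 = R2*R3/R1.
R4 = 8569 * 3363 / 6494
R4 = 28817547 / 6494
R4 = 4437.56 ohm

4437.56 ohm


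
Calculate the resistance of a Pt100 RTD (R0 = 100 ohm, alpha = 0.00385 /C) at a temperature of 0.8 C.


The RTD equation: Rt = R0 * (1 + alpha * T).
Rt = 100 * (1 + 0.00385 * 0.8)
Rt = 100 * (1 + 0.00308)
Rt = 100 * 1.00308
Rt = 100.308 ohm

100.308 ohm


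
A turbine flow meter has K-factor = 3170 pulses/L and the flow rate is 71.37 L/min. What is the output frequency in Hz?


Frequency = K * Q / 60 (converting L/min to L/s).
f = 3170 * 71.37 / 60
f = 226242.9 / 60
f = 3770.72 Hz

3770.72 Hz
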